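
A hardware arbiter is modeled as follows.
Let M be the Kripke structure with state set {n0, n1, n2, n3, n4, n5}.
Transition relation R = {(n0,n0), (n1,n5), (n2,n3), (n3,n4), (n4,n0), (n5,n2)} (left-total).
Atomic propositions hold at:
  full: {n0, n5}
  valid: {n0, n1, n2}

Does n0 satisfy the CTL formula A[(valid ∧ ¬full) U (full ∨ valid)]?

Sat(¬full) = {n1, n2, n3, n4}
Sat(valid ∧ ¬full) = {n1, n2}
Sat(full ∨ valid) = {n0, n1, n2, n5}
A[(valid ∧ ¬full) U (full ∨ valid)]: least fixpoint, start Z0 = Sat((full ∨ valid)) = {n0, n1, n2, n5}, add states in Sat(valid ∧ ¬full) with every successor in Z. Already a fixed point.
Sat(A[(valid ∧ ¬full) U (full ∨ valid)]) = {n0, n1, n2, n5}
n0 ∈ Sat(A[(valid ∧ ¬full) U (full ∨ valid)]) = {n0, n1, n2, n5}, so the formula holds at n0.

Yes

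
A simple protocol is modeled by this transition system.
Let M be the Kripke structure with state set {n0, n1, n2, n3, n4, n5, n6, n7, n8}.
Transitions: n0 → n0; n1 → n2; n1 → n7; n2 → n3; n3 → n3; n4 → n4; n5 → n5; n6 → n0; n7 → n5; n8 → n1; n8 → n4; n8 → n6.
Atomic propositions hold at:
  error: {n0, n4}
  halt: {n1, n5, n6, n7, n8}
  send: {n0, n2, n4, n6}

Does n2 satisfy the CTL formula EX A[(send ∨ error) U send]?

Sat(send ∨ error) = {n0, n2, n4, n6}
A[(send ∨ error) U send]: least fixpoint, start Z0 = Sat(send) = {n0, n2, n4, n6}, add states in Sat(send ∨ error) with every successor in Z. Already a fixed point.
Sat(A[(send ∨ error) U send]) = {n0, n2, n4, n6}
Sat(EX A[(send ∨ error) U send]) = {s : some successor in {n0, n2, n4, n6}} = {n0, n1, n4, n6, n8}
n2 ∉ Sat(EX A[(send ∨ error) U send]) = {n0, n1, n4, n6, n8}, so the formula does not hold at n2.

No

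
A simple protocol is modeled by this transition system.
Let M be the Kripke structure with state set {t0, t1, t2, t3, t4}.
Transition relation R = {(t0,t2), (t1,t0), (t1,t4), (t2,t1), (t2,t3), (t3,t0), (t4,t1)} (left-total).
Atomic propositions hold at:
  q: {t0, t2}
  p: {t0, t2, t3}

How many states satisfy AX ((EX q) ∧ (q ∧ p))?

Sat(EX q) = {s : some successor in {t0, t2}} = {t0, t1, t3}
Sat(q ∧ p) = {t0, t2}
Sat((EX q) ∧ (q ∧ p)) = {t0}
Sat(AX ((EX q) ∧ (q ∧ p))) = {s : every successor in {t0}} = {t3}
|Sat(AX ((EX q) ∧ (q ∧ p)))| = |{t3}| = 1.

1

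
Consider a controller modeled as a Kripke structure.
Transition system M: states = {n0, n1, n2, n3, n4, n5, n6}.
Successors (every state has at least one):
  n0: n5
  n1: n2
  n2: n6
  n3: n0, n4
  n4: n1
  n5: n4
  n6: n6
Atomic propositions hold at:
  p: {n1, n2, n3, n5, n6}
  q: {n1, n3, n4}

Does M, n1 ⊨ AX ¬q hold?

Sat(¬q) = {n0, n2, n5, n6}
Sat(AX ¬q) = {s : every successor in {n0, n2, n5, n6}} = {n0, n1, n2, n6}
n1 ∈ Sat(AX ¬q) = {n0, n1, n2, n6}, so the formula holds at n1.

Yes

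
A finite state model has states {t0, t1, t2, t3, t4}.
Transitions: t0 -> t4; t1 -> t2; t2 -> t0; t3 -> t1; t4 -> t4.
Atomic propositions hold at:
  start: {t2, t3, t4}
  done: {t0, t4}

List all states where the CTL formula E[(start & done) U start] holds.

Sat(start & done) = {t4}
E[(start & done) U start]: least fixpoint, start Z0 = Sat(start) = {t2, t3, t4}, add states in Sat(start & done) with some successor in Z. Already a fixed point.
Sat(E[(start & done) U start]) = {t2, t3, t4}

{t2, t3, t4}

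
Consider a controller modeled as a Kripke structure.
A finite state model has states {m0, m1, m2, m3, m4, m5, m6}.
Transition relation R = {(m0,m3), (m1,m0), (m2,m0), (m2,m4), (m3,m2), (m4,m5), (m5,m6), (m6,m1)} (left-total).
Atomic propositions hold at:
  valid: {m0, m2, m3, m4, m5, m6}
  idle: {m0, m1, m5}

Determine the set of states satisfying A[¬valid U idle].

{m0, m1, m5}

Sat(¬valid) = {m1}
A[¬valid U idle]: least fixpoint, start Z0 = Sat(idle) = {m0, m1, m5}, add states in Sat(¬valid) with every successor in Z. Already a fixed point.
Sat(A[¬valid U idle]) = {m0, m1, m5}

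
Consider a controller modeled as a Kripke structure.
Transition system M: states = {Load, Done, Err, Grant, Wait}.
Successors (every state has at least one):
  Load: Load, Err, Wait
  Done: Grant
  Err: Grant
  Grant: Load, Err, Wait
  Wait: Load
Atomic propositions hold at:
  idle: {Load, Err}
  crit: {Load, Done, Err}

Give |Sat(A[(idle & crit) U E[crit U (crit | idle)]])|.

3

Sat(idle & crit) = {Load, Err}
Sat(crit | idle) = {Load, Done, Err}
E[crit U (crit | idle)]: least fixpoint, start Z0 = Sat((crit | idle)) = {Load, Done, Err}, add states in Sat(crit) with some successor in Z. Already a fixed point.
Sat(E[crit U (crit | idle)]) = {Load, Done, Err}
A[(idle & crit) U E[crit U (crit | idle)]]: least fixpoint, start Z0 = Sat(E[crit U (crit | idle)]) = {Load, Done, Err}, add states in Sat(idle & crit) with every successor in Z. Already a fixed point.
Sat(A[(idle & crit) U E[crit U (crit | idle)]]) = {Load, Done, Err}
|Sat(A[(idle & crit) U E[crit U (crit | idle)]])| = |{Load, Done, Err}| = 3.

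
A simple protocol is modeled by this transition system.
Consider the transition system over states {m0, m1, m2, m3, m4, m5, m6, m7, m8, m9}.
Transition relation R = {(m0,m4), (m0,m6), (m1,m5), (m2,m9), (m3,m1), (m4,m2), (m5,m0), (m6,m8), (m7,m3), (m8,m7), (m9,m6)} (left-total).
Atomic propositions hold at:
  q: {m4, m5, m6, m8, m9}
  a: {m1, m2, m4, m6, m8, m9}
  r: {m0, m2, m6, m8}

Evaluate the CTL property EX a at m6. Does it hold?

Yes

Sat(EX a) = {s : some successor in {m1, m2, m4, m6, m8, m9}} = {m0, m2, m3, m4, m6, m9}
m6 ∈ Sat(EX a) = {m0, m2, m3, m4, m6, m9}, so the formula holds at m6.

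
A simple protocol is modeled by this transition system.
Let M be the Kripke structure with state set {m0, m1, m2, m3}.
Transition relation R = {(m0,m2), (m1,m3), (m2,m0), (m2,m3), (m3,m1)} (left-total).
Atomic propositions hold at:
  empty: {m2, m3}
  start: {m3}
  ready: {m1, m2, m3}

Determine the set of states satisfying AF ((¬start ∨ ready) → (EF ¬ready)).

{m0, m2}

Sat(¬start) = {m0, m1, m2}
Sat(¬start ∨ ready) = {m0, m1, m2, m3}
Sat(¬ready) = {m0}
EF ¬ready: least fixpoint, start Z0 = {m0}, add states with some successor in Z. Z1 = {m0, m2}; fixed.
Sat(EF ¬ready) = {m0, m2}
Sat((¬start ∨ ready) → (EF ¬ready)) = {m0, m2}
AF ((¬start ∨ ready) → (EF ¬ready)): least fixpoint, start Z0 = {m0, m2}, add states with every successor in Z. Already a fixed point.
Sat(AF ((¬start ∨ ready) → (EF ¬ready))) = {m0, m2}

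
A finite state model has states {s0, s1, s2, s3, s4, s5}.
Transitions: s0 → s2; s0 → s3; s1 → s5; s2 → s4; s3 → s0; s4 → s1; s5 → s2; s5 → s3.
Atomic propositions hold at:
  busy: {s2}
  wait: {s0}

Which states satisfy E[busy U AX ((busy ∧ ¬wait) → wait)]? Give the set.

{s1, s2, s3, s4}

Sat(¬wait) = {s1, s2, s3, s4, s5}
Sat(busy ∧ ¬wait) = {s2}
Sat((busy ∧ ¬wait) → wait) = {s0, s1, s3, s4, s5}
Sat(AX ((busy ∧ ¬wait) → wait)) = {s : every successor in {s0, s1, s3, s4, s5}} = {s1, s2, s3, s4}
E[busy U AX ((busy ∧ ¬wait) → wait)]: least fixpoint, start Z0 = Sat(AX ((busy ∧ ¬wait) → wait)) = {s1, s2, s3, s4}, add states in Sat(busy) with some successor in Z. Already a fixed point.
Sat(E[busy U AX ((busy ∧ ¬wait) → wait)]) = {s1, s2, s3, s4}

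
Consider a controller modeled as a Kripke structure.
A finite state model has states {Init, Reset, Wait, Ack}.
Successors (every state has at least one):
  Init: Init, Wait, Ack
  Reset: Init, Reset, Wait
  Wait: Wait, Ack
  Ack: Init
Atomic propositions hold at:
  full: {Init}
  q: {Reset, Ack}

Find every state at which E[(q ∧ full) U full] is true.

Sat(q ∧ full) = ∅
E[(q ∧ full) U full]: least fixpoint, start Z0 = Sat(full) = {Init}, add states in Sat(q ∧ full) with some successor in Z. Already a fixed point.
Sat(E[(q ∧ full) U full]) = {Init}

{Init}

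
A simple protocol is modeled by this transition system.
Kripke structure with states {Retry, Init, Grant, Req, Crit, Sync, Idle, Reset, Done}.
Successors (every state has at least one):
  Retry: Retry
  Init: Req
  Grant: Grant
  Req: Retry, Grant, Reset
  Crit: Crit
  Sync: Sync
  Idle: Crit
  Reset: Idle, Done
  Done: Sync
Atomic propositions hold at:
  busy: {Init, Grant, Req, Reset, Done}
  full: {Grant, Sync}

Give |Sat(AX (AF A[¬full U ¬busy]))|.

6

Sat(¬full) = {Retry, Init, Req, Crit, Idle, Reset, Done}
Sat(¬busy) = {Retry, Crit, Sync, Idle}
A[¬full U ¬busy]: least fixpoint, start Z0 = Sat(¬busy) = {Retry, Crit, Sync, Idle}, add states in Sat(¬full) with every successor in Z. Z1 = {Retry, Crit, Sync, Idle, Done}; Z2 = {Retry, Crit, Sync, Idle, Reset, Done}; fixed.
Sat(A[¬full U ¬busy]) = {Retry, Crit, Sync, Idle, Reset, Done}
AF A[¬full U ¬busy]: least fixpoint, start Z0 = {Retry, Crit, Sync, Idle, Reset, Done}, add states with every successor in Z. Already a fixed point.
Sat(AF A[¬full U ¬busy]) = {Retry, Crit, Sync, Idle, Reset, Done}
Sat(AX (AF A[¬full U ¬busy])) = {s : every successor in {Retry, Crit, Sync, Idle, Reset, Done}} = {Retry, Crit, Sync, Idle, Reset, Done}
|Sat(AX (AF A[¬full U ¬busy]))| = |{Retry, Crit, Sync, Idle, Reset, Done}| = 6.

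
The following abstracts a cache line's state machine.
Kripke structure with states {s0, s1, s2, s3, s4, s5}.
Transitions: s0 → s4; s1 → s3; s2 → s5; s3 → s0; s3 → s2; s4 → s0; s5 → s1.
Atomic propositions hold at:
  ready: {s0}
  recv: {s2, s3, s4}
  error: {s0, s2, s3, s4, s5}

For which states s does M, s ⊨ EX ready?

Sat(EX ready) = {s : some successor in {s0}} = {s3, s4}

{s3, s4}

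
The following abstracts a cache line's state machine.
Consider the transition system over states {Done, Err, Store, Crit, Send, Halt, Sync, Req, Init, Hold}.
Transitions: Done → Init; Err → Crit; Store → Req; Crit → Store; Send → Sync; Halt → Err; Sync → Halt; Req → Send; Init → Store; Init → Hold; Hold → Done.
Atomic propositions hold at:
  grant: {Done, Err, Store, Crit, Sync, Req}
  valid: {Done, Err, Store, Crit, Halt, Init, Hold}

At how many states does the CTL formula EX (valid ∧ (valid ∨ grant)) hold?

7

Sat(valid ∨ grant) = {Done, Err, Store, Crit, Halt, Sync, Req, Init, Hold}
Sat(valid ∧ (valid ∨ grant)) = {Done, Err, Store, Crit, Halt, Init, Hold}
Sat(EX (valid ∧ (valid ∨ grant))) = {s : some successor in {Done, Err, Store, Crit, Halt, Init, Hold}} = {Done, Err, Crit, Halt, Sync, Init, Hold}
|Sat(EX (valid ∧ (valid ∨ grant)))| = |{Done, Err, Crit, Halt, Sync, Init, Hold}| = 7.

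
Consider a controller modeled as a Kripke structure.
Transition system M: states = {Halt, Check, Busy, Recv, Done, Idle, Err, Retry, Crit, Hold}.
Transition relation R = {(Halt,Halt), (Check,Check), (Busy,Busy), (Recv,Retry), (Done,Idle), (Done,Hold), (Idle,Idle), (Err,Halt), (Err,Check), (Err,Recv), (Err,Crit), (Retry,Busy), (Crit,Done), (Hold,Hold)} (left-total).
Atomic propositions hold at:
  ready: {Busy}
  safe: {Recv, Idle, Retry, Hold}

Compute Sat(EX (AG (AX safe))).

{Done, Idle, Crit, Hold}

Sat(AX safe) = {s : every successor in {Recv, Idle, Retry, Hold}} = {Recv, Done, Idle, Hold}
AG (AX safe): greatest fixpoint, start Z0 = {Recv, Done, Idle, Hold}, keep only states in Sat with every successor in Z. Z1 = {Done, Idle, Hold}; fixed.
Sat(AG (AX safe)) = {Done, Idle, Hold}
Sat(EX (AG (AX safe))) = {s : some successor in {Done, Idle, Hold}} = {Done, Idle, Crit, Hold}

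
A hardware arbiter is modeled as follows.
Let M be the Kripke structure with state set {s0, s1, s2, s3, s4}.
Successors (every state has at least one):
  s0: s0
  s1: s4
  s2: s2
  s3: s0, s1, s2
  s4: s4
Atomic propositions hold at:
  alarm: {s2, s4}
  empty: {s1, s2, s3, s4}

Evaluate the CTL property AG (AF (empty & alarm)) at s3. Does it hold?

Sat(empty & alarm) = {s2, s4}
AF (empty & alarm): least fixpoint, start Z0 = {s2, s4}, add states with every successor in Z. Z1 = {s1, s2, s4}; fixed.
Sat(AF (empty & alarm)) = {s1, s2, s4}
AG (AF (empty & alarm)): greatest fixpoint, start Z0 = {s1, s2, s4}, keep only states in Sat with every successor in Z. Already a fixed point.
Sat(AG (AF (empty & alarm))) = {s1, s2, s4}
s3 ∉ Sat(AG (AF (empty & alarm))) = {s1, s2, s4}, so the formula does not hold at s3.

No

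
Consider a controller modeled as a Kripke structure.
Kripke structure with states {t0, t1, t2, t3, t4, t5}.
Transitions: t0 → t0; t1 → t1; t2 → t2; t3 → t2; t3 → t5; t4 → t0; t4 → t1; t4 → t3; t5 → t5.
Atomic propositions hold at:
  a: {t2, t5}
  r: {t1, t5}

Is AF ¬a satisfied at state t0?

Yes

Sat(¬a) = {t0, t1, t3, t4}
AF ¬a: least fixpoint, start Z0 = {t0, t1, t3, t4}, add states with every successor in Z. Already a fixed point.
Sat(AF ¬a) = {t0, t1, t3, t4}
t0 ∈ Sat(AF ¬a) = {t0, t1, t3, t4}, so the formula holds at t0.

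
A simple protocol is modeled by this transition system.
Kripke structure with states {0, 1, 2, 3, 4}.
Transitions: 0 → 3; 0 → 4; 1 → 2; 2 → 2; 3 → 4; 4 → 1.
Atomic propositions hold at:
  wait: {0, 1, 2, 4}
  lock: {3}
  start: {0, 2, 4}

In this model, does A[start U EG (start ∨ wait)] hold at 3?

Sat(start ∨ wait) = {0, 1, 2, 4}
EG (start ∨ wait): greatest fixpoint, start Z0 = {0, 1, 2, 4}, keep only states in Sat with some successor in Z. Already a fixed point.
Sat(EG (start ∨ wait)) = {0, 1, 2, 4}
A[start U EG (start ∨ wait)]: least fixpoint, start Z0 = Sat(EG (start ∨ wait)) = {0, 1, 2, 4}, add states in Sat(start) with every successor in Z. Already a fixed point.
Sat(A[start U EG (start ∨ wait)]) = {0, 1, 2, 4}
3 ∉ Sat(A[start U EG (start ∨ wait)]) = {0, 1, 2, 4}, so the formula does not hold at 3.

No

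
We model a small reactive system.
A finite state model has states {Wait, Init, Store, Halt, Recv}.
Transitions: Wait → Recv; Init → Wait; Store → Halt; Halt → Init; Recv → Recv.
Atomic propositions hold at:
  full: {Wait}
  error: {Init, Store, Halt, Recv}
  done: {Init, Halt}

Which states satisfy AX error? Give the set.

{Wait, Store, Halt, Recv}

Sat(AX error) = {s : every successor in {Init, Store, Halt, Recv}} = {Wait, Store, Halt, Recv}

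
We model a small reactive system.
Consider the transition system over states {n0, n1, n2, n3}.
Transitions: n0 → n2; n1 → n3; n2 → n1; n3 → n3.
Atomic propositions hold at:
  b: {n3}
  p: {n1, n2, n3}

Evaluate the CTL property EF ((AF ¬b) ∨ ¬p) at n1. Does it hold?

Sat(¬b) = {n0, n1, n2}
AF ¬b: least fixpoint, start Z0 = {n0, n1, n2}, add states with every successor in Z. Already a fixed point.
Sat(AF ¬b) = {n0, n1, n2}
Sat(¬p) = {n0}
Sat((AF ¬b) ∨ ¬p) = {n0, n1, n2}
EF ((AF ¬b) ∨ ¬p): least fixpoint, start Z0 = {n0, n1, n2}, add states with some successor in Z. Already a fixed point.
Sat(EF ((AF ¬b) ∨ ¬p)) = {n0, n1, n2}
n1 ∈ Sat(EF ((AF ¬b) ∨ ¬p)) = {n0, n1, n2}, so the formula holds at n1.

Yes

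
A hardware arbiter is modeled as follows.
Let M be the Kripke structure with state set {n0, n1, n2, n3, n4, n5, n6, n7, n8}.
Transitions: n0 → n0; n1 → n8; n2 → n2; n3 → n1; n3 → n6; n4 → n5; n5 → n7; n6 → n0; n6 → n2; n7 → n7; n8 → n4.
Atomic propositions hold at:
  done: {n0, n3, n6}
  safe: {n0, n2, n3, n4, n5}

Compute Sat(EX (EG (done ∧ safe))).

{n0, n6}

Sat(done ∧ safe) = {n0, n3}
EG (done ∧ safe): greatest fixpoint, start Z0 = {n0, n3}, keep only states in Sat with some successor in Z. Z1 = {n0}; fixed.
Sat(EG (done ∧ safe)) = {n0}
Sat(EX (EG (done ∧ safe))) = {s : some successor in {n0}} = {n0, n6}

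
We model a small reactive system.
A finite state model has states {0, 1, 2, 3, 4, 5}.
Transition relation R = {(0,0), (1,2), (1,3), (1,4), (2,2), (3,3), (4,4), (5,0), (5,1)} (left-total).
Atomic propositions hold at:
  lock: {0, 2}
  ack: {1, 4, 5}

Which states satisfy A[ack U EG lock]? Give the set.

EG lock: greatest fixpoint, start Z0 = {0, 2}, keep only states in Sat with some successor in Z. Already a fixed point.
Sat(EG lock) = {0, 2}
A[ack U EG lock]: least fixpoint, start Z0 = Sat(EG lock) = {0, 2}, add states in Sat(ack) with every successor in Z. Already a fixed point.
Sat(A[ack U EG lock]) = {0, 2}

{0, 2}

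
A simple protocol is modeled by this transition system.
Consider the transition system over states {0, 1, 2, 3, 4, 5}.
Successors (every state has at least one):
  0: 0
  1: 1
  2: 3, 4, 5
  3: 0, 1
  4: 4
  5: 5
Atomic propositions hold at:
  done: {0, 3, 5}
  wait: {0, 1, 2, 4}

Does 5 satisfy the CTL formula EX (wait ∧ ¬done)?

No

Sat(¬done) = {1, 2, 4}
Sat(wait ∧ ¬done) = {1, 2, 4}
Sat(EX (wait ∧ ¬done)) = {s : some successor in {1, 2, 4}} = {1, 2, 3, 4}
5 ∉ Sat(EX (wait ∧ ¬done)) = {1, 2, 3, 4}, so the formula does not hold at 5.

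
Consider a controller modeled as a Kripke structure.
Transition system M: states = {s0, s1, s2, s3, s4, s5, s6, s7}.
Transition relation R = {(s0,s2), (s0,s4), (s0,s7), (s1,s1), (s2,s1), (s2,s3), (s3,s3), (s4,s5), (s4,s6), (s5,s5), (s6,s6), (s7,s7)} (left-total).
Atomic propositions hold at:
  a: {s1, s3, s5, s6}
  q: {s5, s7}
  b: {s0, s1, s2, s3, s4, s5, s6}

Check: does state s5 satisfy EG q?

Yes

EG q: greatest fixpoint, start Z0 = {s5, s7}, keep only states in Sat with some successor in Z. Already a fixed point.
Sat(EG q) = {s5, s7}
s5 ∈ Sat(EG q) = {s5, s7}, so the formula holds at s5.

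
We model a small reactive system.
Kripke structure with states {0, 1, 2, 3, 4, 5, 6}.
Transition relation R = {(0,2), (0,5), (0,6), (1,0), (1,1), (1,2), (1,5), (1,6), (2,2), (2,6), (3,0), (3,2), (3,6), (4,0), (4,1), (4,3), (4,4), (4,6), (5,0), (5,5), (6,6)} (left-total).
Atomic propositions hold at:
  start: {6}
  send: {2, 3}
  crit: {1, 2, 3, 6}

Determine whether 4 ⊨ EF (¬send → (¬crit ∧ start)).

Sat(¬send) = {0, 1, 4, 5, 6}
Sat(¬crit) = {0, 4, 5}
Sat(¬crit ∧ start) = ∅
Sat(¬send → (¬crit ∧ start)) = {2, 3}
EF (¬send → (¬crit ∧ start)): least fixpoint, start Z0 = {2, 3}, add states with some successor in Z. Z1 = {0, 1, 2, 3, 4}; Z2 = {0, 1, 2, 3, 4, 5}; fixed.
Sat(EF (¬send → (¬crit ∧ start))) = {0, 1, 2, 3, 4, 5}
4 ∈ Sat(EF (¬send → (¬crit ∧ start))) = {0, 1, 2, 3, 4, 5}, so the formula holds at 4.

Yes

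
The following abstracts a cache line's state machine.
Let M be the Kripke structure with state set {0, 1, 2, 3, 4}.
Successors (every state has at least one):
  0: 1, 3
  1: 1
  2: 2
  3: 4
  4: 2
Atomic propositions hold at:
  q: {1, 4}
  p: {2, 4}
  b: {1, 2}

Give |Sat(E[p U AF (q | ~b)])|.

Sat(~b) = {0, 3, 4}
Sat(q | ~b) = {0, 1, 3, 4}
AF (q | ~b): least fixpoint, start Z0 = {0, 1, 3, 4}, add states with every successor in Z. Already a fixed point.
Sat(AF (q | ~b)) = {0, 1, 3, 4}
E[p U AF (q | ~b)]: least fixpoint, start Z0 = Sat(AF (q | ~b)) = {0, 1, 3, 4}, add states in Sat(p) with some successor in Z. Already a fixed point.
Sat(E[p U AF (q | ~b)]) = {0, 1, 3, 4}
|Sat(E[p U AF (q | ~b)])| = |{0, 1, 3, 4}| = 4.

4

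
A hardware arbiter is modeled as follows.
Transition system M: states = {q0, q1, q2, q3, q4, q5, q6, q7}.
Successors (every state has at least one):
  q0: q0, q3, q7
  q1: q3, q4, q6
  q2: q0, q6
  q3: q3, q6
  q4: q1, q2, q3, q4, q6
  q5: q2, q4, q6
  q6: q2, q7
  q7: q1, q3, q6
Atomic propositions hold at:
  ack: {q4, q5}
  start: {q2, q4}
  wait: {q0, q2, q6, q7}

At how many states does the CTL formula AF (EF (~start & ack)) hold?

Sat(~start) = {q0, q1, q3, q5, q6, q7}
Sat(~start & ack) = {q5}
EF (~start & ack): least fixpoint, start Z0 = {q5}, add states with some successor in Z. Already a fixed point.
Sat(EF (~start & ack)) = {q5}
AF (EF (~start & ack)): least fixpoint, start Z0 = {q5}, add states with every successor in Z. Already a fixed point.
Sat(AF (EF (~start & ack))) = {q5}
|Sat(AF (EF (~start & ack)))| = |{q5}| = 1.

1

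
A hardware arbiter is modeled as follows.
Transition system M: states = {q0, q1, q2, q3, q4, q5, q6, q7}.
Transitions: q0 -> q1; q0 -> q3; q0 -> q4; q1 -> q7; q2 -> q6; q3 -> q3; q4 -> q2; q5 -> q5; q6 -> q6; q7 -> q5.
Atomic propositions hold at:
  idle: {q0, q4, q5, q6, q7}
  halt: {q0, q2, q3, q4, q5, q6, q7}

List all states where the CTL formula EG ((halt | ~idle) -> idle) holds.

Sat(~idle) = {q1, q2, q3}
Sat(halt | ~idle) = {q0, q1, q2, q3, q4, q5, q6, q7}
Sat((halt | ~idle) -> idle) = {q0, q4, q5, q6, q7}
EG ((halt | ~idle) -> idle): greatest fixpoint, start Z0 = {q0, q4, q5, q6, q7}, keep only states in Sat with some successor in Z. Z1 = {q0, q5, q6, q7}; Z2 = {q5, q6, q7}; fixed.
Sat(EG ((halt | ~idle) -> idle)) = {q5, q6, q7}

{q5, q6, q7}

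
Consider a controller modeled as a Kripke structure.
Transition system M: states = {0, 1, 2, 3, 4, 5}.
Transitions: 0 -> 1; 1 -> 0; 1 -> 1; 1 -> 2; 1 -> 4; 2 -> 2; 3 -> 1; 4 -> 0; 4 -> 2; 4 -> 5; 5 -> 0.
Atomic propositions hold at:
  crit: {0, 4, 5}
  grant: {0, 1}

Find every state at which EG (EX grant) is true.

Sat(EX grant) = {s : some successor in {0, 1}} = {0, 1, 3, 4, 5}
EG (EX grant): greatest fixpoint, start Z0 = {0, 1, 3, 4, 5}, keep only states in Sat with some successor in Z. Already a fixed point.
Sat(EG (EX grant)) = {0, 1, 3, 4, 5}

{0, 1, 3, 4, 5}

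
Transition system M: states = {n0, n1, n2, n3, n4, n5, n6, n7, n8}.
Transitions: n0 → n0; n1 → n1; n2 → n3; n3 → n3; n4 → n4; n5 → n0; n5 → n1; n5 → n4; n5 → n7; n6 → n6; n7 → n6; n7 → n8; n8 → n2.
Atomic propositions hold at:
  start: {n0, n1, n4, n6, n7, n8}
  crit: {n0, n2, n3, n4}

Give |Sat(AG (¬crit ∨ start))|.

4

Sat(¬crit) = {n1, n5, n6, n7, n8}
Sat(¬crit ∨ start) = {n0, n1, n4, n5, n6, n7, n8}
AG (¬crit ∨ start): greatest fixpoint, start Z0 = {n0, n1, n4, n5, n6, n7, n8}, keep only states in Sat with every successor in Z. Z1 = {n0, n1, n4, n5, n6, n7}; Z2 = {n0, n1, n4, n5, n6}; Z3 = {n0, n1, n4, n6}; fixed.
Sat(AG (¬crit ∨ start)) = {n0, n1, n4, n6}
|Sat(AG (¬crit ∨ start))| = |{n0, n1, n4, n6}| = 4.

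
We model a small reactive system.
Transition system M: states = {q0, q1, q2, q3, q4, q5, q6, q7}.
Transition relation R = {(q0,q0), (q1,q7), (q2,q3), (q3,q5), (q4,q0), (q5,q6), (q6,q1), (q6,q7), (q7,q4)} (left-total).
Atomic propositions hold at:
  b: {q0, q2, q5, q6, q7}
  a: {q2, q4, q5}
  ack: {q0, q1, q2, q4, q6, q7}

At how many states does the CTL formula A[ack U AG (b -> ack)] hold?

5

Sat(b -> ack) = {q0, q1, q2, q3, q4, q6, q7}
AG (b -> ack): greatest fixpoint, start Z0 = {q0, q1, q2, q3, q4, q6, q7}, keep only states in Sat with every successor in Z. Z1 = {q0, q1, q2, q4, q6, q7}; Z2 = {q0, q1, q4, q6, q7}; fixed.
Sat(AG (b -> ack)) = {q0, q1, q4, q6, q7}
A[ack U AG (b -> ack)]: least fixpoint, start Z0 = Sat(AG (b -> ack)) = {q0, q1, q4, q6, q7}, add states in Sat(ack) with every successor in Z. Already a fixed point.
Sat(A[ack U AG (b -> ack)]) = {q0, q1, q4, q6, q7}
|Sat(A[ack U AG (b -> ack)])| = |{q0, q1, q4, q6, q7}| = 5.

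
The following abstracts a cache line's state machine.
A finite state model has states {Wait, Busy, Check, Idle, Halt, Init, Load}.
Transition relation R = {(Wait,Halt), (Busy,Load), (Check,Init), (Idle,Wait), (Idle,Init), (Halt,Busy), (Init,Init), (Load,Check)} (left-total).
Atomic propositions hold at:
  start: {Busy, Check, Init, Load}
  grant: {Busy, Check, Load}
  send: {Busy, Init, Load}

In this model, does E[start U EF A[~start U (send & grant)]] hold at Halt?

Yes

Sat(~start) = {Wait, Idle, Halt}
Sat(send & grant) = {Busy, Load}
A[~start U (send & grant)]: least fixpoint, start Z0 = Sat((send & grant)) = {Busy, Load}, add states in Sat(~start) with every successor in Z. Z1 = {Busy, Halt, Load}; Z2 = {Wait, Busy, Halt, Load}; fixed.
Sat(A[~start U (send & grant)]) = {Wait, Busy, Halt, Load}
EF A[~start U (send & grant)]: least fixpoint, start Z0 = {Wait, Busy, Halt, Load}, add states with some successor in Z. Z1 = {Wait, Busy, Idle, Halt, Load}; fixed.
Sat(EF A[~start U (send & grant)]) = {Wait, Busy, Idle, Halt, Load}
E[start U EF A[~start U (send & grant)]]: least fixpoint, start Z0 = Sat(EF A[~start U (send & grant)]) = {Wait, Busy, Idle, Halt, Load}, add states in Sat(start) with some successor in Z. Already a fixed point.
Sat(E[start U EF A[~start U (send & grant)]]) = {Wait, Busy, Idle, Halt, Load}
Halt ∈ Sat(E[start U EF A[~start U (send & grant)]]) = {Wait, Busy, Idle, Halt, Load}, so the formula holds at Halt.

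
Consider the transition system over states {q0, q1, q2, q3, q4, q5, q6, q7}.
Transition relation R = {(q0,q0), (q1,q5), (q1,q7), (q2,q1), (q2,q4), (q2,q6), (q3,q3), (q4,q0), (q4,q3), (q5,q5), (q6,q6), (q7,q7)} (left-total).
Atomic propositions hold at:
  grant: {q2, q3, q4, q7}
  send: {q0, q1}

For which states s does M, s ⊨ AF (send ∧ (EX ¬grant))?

{q0, q1}

Sat(¬grant) = {q0, q1, q5, q6}
Sat(EX ¬grant) = {s : some successor in {q0, q1, q5, q6}} = {q0, q1, q2, q4, q5, q6}
Sat(send ∧ (EX ¬grant)) = {q0, q1}
AF (send ∧ (EX ¬grant)): least fixpoint, start Z0 = {q0, q1}, add states with every successor in Z. Already a fixed point.
Sat(AF (send ∧ (EX ¬grant))) = {q0, q1}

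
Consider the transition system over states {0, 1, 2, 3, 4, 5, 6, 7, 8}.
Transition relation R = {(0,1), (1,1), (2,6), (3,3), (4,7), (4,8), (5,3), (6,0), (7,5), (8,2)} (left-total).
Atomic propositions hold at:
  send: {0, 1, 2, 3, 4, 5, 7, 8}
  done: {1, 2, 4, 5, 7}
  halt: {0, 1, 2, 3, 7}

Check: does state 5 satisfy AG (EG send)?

Yes

EG send: greatest fixpoint, start Z0 = {0, 1, 2, 3, 4, 5, 7, 8}, keep only states in Sat with some successor in Z. Z1 = {0, 1, 3, 4, 5, 7, 8}; Z2 = {0, 1, 3, 4, 5, 7}; fixed.
Sat(EG send) = {0, 1, 3, 4, 5, 7}
AG (EG send): greatest fixpoint, start Z0 = {0, 1, 3, 4, 5, 7}, keep only states in Sat with every successor in Z. Z1 = {0, 1, 3, 5, 7}; fixed.
Sat(AG (EG send)) = {0, 1, 3, 5, 7}
5 ∈ Sat(AG (EG send)) = {0, 1, 3, 5, 7}, so the formula holds at 5.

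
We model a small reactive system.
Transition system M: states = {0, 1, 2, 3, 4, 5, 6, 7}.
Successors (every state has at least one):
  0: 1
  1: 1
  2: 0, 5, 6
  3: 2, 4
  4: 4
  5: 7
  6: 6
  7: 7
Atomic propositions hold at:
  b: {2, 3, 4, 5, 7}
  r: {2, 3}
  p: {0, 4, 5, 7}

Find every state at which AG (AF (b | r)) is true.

Sat(b | r) = {2, 3, 4, 5, 7}
AF (b | r): least fixpoint, start Z0 = {2, 3, 4, 5, 7}, add states with every successor in Z. Already a fixed point.
Sat(AF (b | r)) = {2, 3, 4, 5, 7}
AG (AF (b | r)): greatest fixpoint, start Z0 = {2, 3, 4, 5, 7}, keep only states in Sat with every successor in Z. Z1 = {3, 4, 5, 7}; Z2 = {4, 5, 7}; fixed.
Sat(AG (AF (b | r))) = {4, 5, 7}

{4, 5, 7}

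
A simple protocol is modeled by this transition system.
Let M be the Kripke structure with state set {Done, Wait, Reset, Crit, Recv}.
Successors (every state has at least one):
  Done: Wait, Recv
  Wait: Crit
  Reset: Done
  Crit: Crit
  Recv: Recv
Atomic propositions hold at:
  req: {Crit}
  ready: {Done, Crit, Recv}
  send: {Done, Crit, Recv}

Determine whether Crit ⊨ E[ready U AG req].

AG req: greatest fixpoint, start Z0 = {Crit}, keep only states in Sat with every successor in Z. Already a fixed point.
Sat(AG req) = {Crit}
E[ready U AG req]: least fixpoint, start Z0 = Sat(AG req) = {Crit}, add states in Sat(ready) with some successor in Z. Already a fixed point.
Sat(E[ready U AG req]) = {Crit}
Crit ∈ Sat(E[ready U AG req]) = {Crit}, so the formula holds at Crit.

Yes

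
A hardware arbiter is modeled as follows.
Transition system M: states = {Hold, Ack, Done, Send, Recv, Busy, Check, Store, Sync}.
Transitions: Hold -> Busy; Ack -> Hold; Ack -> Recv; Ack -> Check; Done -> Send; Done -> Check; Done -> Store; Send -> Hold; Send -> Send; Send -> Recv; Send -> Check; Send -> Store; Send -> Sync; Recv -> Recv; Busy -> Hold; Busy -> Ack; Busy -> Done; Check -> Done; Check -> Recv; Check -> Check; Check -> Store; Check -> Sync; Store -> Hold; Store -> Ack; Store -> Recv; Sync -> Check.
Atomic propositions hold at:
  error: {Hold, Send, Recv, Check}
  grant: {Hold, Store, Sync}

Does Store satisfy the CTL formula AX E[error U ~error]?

No

Sat(~error) = {Ack, Done, Busy, Store, Sync}
E[error U ~error]: least fixpoint, start Z0 = Sat(~error) = {Ack, Done, Busy, Store, Sync}, add states in Sat(error) with some successor in Z. Z1 = {Hold, Ack, Done, Send, Busy, Check, Store, Sync}; fixed.
Sat(E[error U ~error]) = {Hold, Ack, Done, Send, Busy, Check, Store, Sync}
Sat(AX E[error U ~error]) = {s : every successor in {Hold, Ack, Done, Send, Busy, Check, Store, Sync}} = {Hold, Done, Busy, Sync}
Store ∉ Sat(AX E[error U ~error]) = {Hold, Done, Busy, Sync}, so the formula does not hold at Store.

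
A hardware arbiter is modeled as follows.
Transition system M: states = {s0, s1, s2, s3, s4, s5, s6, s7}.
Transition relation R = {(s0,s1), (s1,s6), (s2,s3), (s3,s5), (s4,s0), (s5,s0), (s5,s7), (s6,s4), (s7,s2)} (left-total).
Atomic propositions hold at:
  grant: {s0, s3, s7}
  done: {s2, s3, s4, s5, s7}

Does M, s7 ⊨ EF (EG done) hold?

EG done: greatest fixpoint, start Z0 = {s2, s3, s4, s5, s7}, keep only states in Sat with some successor in Z. Z1 = {s2, s3, s5, s7}; fixed.
Sat(EG done) = {s2, s3, s5, s7}
EF (EG done): least fixpoint, start Z0 = {s2, s3, s5, s7}, add states with some successor in Z. Already a fixed point.
Sat(EF (EG done)) = {s2, s3, s5, s7}
s7 ∈ Sat(EF (EG done)) = {s2, s3, s5, s7}, so the formula holds at s7.

Yes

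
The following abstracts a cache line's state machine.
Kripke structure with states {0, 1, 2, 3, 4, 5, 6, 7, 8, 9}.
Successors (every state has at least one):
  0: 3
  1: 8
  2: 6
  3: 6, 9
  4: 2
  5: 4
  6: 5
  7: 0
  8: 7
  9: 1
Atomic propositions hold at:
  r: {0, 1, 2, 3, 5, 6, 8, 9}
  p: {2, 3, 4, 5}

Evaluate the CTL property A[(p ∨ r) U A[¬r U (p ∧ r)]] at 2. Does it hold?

Yes

Sat(p ∨ r) = {0, 1, 2, 3, 4, 5, 6, 8, 9}
Sat(¬r) = {4, 7}
Sat(p ∧ r) = {2, 3, 5}
A[¬r U (p ∧ r)]: least fixpoint, start Z0 = Sat((p ∧ r)) = {2, 3, 5}, add states in Sat(¬r) with every successor in Z. Z1 = {2, 3, 4, 5}; fixed.
Sat(A[¬r U (p ∧ r)]) = {2, 3, 4, 5}
A[(p ∨ r) U A[¬r U (p ∧ r)]]: least fixpoint, start Z0 = Sat(A[¬r U (p ∧ r)]) = {2, 3, 4, 5}, add states in Sat(p ∨ r) with every successor in Z. Z1 = {0, 2, 3, 4, 5, 6}; fixed.
Sat(A[(p ∨ r) U A[¬r U (p ∧ r)]]) = {0, 2, 3, 4, 5, 6}
2 ∈ Sat(A[(p ∨ r) U A[¬r U (p ∧ r)]]) = {0, 2, 3, 4, 5, 6}, so the formula holds at 2.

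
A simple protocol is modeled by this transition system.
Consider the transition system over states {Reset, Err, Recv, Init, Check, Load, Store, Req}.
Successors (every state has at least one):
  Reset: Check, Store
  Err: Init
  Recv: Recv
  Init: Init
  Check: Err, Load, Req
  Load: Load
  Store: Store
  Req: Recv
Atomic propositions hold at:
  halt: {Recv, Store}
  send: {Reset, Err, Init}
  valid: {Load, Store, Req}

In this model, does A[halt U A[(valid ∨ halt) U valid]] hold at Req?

Sat(valid ∨ halt) = {Recv, Load, Store, Req}
A[(valid ∨ halt) U valid]: least fixpoint, start Z0 = Sat(valid) = {Load, Store, Req}, add states in Sat(valid ∨ halt) with every successor in Z. Already a fixed point.
Sat(A[(valid ∨ halt) U valid]) = {Load, Store, Req}
A[halt U A[(valid ∨ halt) U valid]]: least fixpoint, start Z0 = Sat(A[(valid ∨ halt) U valid]) = {Load, Store, Req}, add states in Sat(halt) with every successor in Z. Already a fixed point.
Sat(A[halt U A[(valid ∨ halt) U valid]]) = {Load, Store, Req}
Req ∈ Sat(A[halt U A[(valid ∨ halt) U valid]]) = {Load, Store, Req}, so the formula holds at Req.

Yes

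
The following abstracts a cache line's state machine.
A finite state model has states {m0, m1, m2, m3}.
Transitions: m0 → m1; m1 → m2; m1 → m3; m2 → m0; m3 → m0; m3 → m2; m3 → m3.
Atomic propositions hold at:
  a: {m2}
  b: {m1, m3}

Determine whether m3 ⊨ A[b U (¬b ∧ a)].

Sat(¬b) = {m0, m2}
Sat(¬b ∧ a) = {m2}
A[b U (¬b ∧ a)]: least fixpoint, start Z0 = Sat((¬b ∧ a)) = {m2}, add states in Sat(b) with every successor in Z. Already a fixed point.
Sat(A[b U (¬b ∧ a)]) = {m2}
m3 ∉ Sat(A[b U (¬b ∧ a)]) = {m2}, so the formula does not hold at m3.

No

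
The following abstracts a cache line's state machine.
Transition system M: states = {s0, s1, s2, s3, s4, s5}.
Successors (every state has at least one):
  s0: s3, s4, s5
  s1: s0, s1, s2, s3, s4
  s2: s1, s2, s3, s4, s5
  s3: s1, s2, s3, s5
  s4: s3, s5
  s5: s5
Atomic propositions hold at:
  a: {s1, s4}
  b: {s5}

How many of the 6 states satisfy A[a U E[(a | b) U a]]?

Sat(a | b) = {s1, s4, s5}
E[(a | b) U a]: least fixpoint, start Z0 = Sat(a) = {s1, s4}, add states in Sat(a | b) with some successor in Z. Already a fixed point.
Sat(E[(a | b) U a]) = {s1, s4}
A[a U E[(a | b) U a]]: least fixpoint, start Z0 = Sat(E[(a | b) U a]) = {s1, s4}, add states in Sat(a) with every successor in Z. Already a fixed point.
Sat(A[a U E[(a | b) U a]]) = {s1, s4}
|Sat(A[a U E[(a | b) U a]])| = |{s1, s4}| = 2.

2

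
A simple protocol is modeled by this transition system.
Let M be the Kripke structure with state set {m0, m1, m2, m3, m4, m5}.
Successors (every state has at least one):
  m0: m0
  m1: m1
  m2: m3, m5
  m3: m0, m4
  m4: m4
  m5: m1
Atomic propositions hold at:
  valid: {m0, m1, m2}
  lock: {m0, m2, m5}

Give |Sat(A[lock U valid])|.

A[lock U valid]: least fixpoint, start Z0 = Sat(valid) = {m0, m1, m2}, add states in Sat(lock) with every successor in Z. Z1 = {m0, m1, m2, m5}; fixed.
Sat(A[lock U valid]) = {m0, m1, m2, m5}
|Sat(A[lock U valid])| = |{m0, m1, m2, m5}| = 4.

4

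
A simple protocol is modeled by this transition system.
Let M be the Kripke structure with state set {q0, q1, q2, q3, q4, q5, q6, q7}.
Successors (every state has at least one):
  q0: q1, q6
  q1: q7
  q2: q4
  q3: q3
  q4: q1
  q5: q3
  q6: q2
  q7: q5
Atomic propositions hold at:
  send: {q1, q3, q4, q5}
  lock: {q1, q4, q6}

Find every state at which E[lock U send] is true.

E[lock U send]: least fixpoint, start Z0 = Sat(send) = {q1, q3, q4, q5}, add states in Sat(lock) with some successor in Z. Already a fixed point.
Sat(E[lock U send]) = {q1, q3, q4, q5}

{q1, q3, q4, q5}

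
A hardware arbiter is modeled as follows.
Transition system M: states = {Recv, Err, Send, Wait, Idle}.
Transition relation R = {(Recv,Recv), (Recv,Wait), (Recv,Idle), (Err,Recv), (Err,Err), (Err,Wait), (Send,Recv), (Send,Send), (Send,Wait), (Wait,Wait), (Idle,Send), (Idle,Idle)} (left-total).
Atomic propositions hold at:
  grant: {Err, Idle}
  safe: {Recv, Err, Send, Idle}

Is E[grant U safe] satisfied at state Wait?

No

E[grant U safe]: least fixpoint, start Z0 = Sat(safe) = {Recv, Err, Send, Idle}, add states in Sat(grant) with some successor in Z. Already a fixed point.
Sat(E[grant U safe]) = {Recv, Err, Send, Idle}
Wait ∉ Sat(E[grant U safe]) = {Recv, Err, Send, Idle}, so the formula does not hold at Wait.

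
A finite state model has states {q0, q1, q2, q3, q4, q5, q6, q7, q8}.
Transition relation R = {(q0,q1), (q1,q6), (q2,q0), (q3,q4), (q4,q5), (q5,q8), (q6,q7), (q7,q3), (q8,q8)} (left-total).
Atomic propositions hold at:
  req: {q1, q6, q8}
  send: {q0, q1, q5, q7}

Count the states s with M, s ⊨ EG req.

EG req: greatest fixpoint, start Z0 = {q1, q6, q8}, keep only states in Sat with some successor in Z. Z1 = {q1, q8}; Z2 = {q8}; fixed.
Sat(EG req) = {q8}
|Sat(EG req)| = |{q8}| = 1.

1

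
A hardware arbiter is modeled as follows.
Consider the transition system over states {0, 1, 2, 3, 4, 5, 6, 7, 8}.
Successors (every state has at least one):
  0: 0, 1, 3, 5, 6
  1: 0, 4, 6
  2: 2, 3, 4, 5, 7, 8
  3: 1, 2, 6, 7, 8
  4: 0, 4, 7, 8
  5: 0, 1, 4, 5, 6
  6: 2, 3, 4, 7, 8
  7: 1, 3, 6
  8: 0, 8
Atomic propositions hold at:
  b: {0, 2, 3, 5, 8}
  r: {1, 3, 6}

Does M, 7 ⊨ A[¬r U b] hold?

Sat(¬r) = {0, 2, 4, 5, 7, 8}
A[¬r U b]: least fixpoint, start Z0 = Sat(b) = {0, 2, 3, 5, 8}, add states in Sat(¬r) with every successor in Z. Already a fixed point.
Sat(A[¬r U b]) = {0, 2, 3, 5, 8}
7 ∉ Sat(A[¬r U b]) = {0, 2, 3, 5, 8}, so the formula does not hold at 7.

No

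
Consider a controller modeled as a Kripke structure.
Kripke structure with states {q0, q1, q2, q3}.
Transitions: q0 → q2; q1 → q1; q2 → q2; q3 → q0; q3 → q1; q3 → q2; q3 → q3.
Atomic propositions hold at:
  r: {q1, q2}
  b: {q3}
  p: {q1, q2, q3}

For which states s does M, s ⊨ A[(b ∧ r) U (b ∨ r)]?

Sat(b ∧ r) = ∅
Sat(b ∨ r) = {q1, q2, q3}
A[(b ∧ r) U (b ∨ r)]: least fixpoint, start Z0 = Sat((b ∨ r)) = {q1, q2, q3}, add states in Sat(b ∧ r) with every successor in Z. Already a fixed point.
Sat(A[(b ∧ r) U (b ∨ r)]) = {q1, q2, q3}

{q1, q2, q3}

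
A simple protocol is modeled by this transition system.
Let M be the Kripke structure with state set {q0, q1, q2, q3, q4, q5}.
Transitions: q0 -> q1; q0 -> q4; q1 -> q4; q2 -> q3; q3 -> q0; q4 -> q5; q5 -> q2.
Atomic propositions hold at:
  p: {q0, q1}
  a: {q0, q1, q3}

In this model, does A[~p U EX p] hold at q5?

Yes

Sat(~p) = {q2, q3, q4, q5}
Sat(EX p) = {s : some successor in {q0, q1}} = {q0, q3}
A[~p U EX p]: least fixpoint, start Z0 = Sat(EX p) = {q0, q3}, add states in Sat(~p) with every successor in Z. Z1 = {q0, q2, q3}; Z2 = {q0, q2, q3, q5}; Z3 = {q0, q2, q3, q4, q5}; fixed.
Sat(A[~p U EX p]) = {q0, q2, q3, q4, q5}
q5 ∈ Sat(A[~p U EX p]) = {q0, q2, q3, q4, q5}, so the formula holds at q5.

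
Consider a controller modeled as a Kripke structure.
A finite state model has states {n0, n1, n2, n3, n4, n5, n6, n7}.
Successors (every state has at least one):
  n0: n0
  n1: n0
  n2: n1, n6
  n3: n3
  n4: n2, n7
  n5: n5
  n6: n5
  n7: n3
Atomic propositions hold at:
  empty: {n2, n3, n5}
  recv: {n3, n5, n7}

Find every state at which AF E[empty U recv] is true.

{n3, n5, n6, n7}

E[empty U recv]: least fixpoint, start Z0 = Sat(recv) = {n3, n5, n7}, add states in Sat(empty) with some successor in Z. Already a fixed point.
Sat(E[empty U recv]) = {n3, n5, n7}
AF E[empty U recv]: least fixpoint, start Z0 = {n3, n5, n7}, add states with every successor in Z. Z1 = {n3, n5, n6, n7}; fixed.
Sat(AF E[empty U recv]) = {n3, n5, n6, n7}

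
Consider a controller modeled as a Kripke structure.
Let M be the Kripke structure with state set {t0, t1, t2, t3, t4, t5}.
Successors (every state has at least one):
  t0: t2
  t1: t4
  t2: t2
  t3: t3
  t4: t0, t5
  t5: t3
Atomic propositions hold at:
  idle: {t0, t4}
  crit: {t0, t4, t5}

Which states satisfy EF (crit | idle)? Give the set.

Sat(crit | idle) = {t0, t4, t5}
EF (crit | idle): least fixpoint, start Z0 = {t0, t4, t5}, add states with some successor in Z. Z1 = {t0, t1, t4, t5}; fixed.
Sat(EF (crit | idle)) = {t0, t1, t4, t5}

{t0, t1, t4, t5}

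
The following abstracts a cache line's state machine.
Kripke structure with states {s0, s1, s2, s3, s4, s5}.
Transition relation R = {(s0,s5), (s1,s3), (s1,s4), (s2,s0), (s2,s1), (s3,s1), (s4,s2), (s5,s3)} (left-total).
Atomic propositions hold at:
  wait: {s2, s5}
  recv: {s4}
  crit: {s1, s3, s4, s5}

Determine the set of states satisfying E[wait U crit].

E[wait U crit]: least fixpoint, start Z0 = Sat(crit) = {s1, s3, s4, s5}, add states in Sat(wait) with some successor in Z. Z1 = {s1, s2, s3, s4, s5}; fixed.
Sat(E[wait U crit]) = {s1, s2, s3, s4, s5}

{s1, s2, s3, s4, s5}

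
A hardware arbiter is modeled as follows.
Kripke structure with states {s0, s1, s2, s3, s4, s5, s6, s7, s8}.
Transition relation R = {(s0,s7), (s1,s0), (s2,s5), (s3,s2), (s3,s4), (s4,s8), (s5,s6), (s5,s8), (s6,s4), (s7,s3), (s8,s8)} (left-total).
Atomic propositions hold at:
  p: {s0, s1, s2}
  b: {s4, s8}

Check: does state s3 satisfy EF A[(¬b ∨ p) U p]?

Yes

Sat(¬b) = {s0, s1, s2, s3, s5, s6, s7}
Sat(¬b ∨ p) = {s0, s1, s2, s3, s5, s6, s7}
A[(¬b ∨ p) U p]: least fixpoint, start Z0 = Sat(p) = {s0, s1, s2}, add states in Sat(¬b ∨ p) with every successor in Z. Already a fixed point.
Sat(A[(¬b ∨ p) U p]) = {s0, s1, s2}
EF A[(¬b ∨ p) U p]: least fixpoint, start Z0 = {s0, s1, s2}, add states with some successor in Z. Z1 = {s0, s1, s2, s3}; Z2 = {s0, s1, s2, s3, s7}; fixed.
Sat(EF A[(¬b ∨ p) U p]) = {s0, s1, s2, s3, s7}
s3 ∈ Sat(EF A[(¬b ∨ p) U p]) = {s0, s1, s2, s3, s7}, so the formula holds at s3.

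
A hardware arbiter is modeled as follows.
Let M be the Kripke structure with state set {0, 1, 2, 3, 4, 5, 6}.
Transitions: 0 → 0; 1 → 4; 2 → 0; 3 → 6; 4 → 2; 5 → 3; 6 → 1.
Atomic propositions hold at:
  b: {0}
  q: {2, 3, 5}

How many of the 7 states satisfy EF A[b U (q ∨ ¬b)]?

6

Sat(¬b) = {1, 2, 3, 4, 5, 6}
Sat(q ∨ ¬b) = {1, 2, 3, 4, 5, 6}
A[b U (q ∨ ¬b)]: least fixpoint, start Z0 = Sat((q ∨ ¬b)) = {1, 2, 3, 4, 5, 6}, add states in Sat(b) with every successor in Z. Already a fixed point.
Sat(A[b U (q ∨ ¬b)]) = {1, 2, 3, 4, 5, 6}
EF A[b U (q ∨ ¬b)]: least fixpoint, start Z0 = {1, 2, 3, 4, 5, 6}, add states with some successor in Z. Already a fixed point.
Sat(EF A[b U (q ∨ ¬b)]) = {1, 2, 3, 4, 5, 6}
|Sat(EF A[b U (q ∨ ¬b)])| = |{1, 2, 3, 4, 5, 6}| = 6.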